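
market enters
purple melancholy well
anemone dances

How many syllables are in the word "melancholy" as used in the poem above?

"melancholy" has 4 syllables.

4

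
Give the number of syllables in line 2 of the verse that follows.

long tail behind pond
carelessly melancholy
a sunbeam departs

7

Line 2: "carelessly melancholy": 3+4 = 7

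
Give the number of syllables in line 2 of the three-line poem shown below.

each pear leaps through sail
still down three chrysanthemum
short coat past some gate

7

Line 2: still (1), down (1), three (1), chrysanthemum (4) → 7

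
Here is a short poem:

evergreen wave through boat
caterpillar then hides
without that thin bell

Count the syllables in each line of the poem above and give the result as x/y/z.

6/6/5

Line 1: evergreen (3), wave (1), through (1), boat (1) → 6
Line 2: caterpillar (4), then (1), hides (1) → 6
Line 3: without (2), that (1), thin (1), bell (1) → 5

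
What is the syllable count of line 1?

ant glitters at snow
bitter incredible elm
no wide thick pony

5

Line 1: ant (1), glitters (2), at (1), snow (1) → 5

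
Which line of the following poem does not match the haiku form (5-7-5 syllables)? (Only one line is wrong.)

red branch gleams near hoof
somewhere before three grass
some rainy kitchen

The second line

Line 1: "red branch gleams near hoof": 1+1+1+1+1 = 5 ✓
Line 2: "somewhere before three grass": 2+2+1+1 = 6 (expected 7)
Line 3: "some rainy kitchen": 1+2+2 = 5 ✓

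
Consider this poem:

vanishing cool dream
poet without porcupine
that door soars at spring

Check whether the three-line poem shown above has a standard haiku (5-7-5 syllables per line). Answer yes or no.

Line 1: vanishing (3), cool (1), dream (1) → 5 ✓
Line 2: poet (2), without (2), porcupine (3) → 7 ✓
Line 3: that (1), door (1), soars (1), at (1), spring (1) → 5 ✓

Yes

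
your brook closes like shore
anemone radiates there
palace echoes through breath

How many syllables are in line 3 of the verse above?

6

Line 3: "palace echoes through breath": 2+2+1+1 = 6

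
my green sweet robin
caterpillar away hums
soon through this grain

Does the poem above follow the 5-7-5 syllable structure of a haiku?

Line 1: my (1), green (1), sweet (1), robin (2) → 5 ✓
Line 2: caterpillar (4), away (2), hums (1) → 7 ✓
Line 3: soon (1), through (1), this (1), grain (1) → 4 (expected 5)

No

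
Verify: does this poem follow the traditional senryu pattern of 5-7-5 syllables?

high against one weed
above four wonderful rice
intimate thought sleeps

Yes

Line 1: "high against one weed": 1+2+1+1 = 5 ✓
Line 2: "above four wonderful rice": 2+1+3+1 = 7 ✓
Line 3: "intimate thought sleeps": 3+1+1 = 5 ✓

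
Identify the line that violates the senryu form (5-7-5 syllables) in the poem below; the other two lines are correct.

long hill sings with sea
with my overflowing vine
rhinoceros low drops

Line 1: "long hill sings with sea": 1+1+1+1+1 = 5 ✓
Line 2: "with my overflowing vine": 1+1+4+1 = 7 ✓
Line 3: "rhinoceros low drops": 4+1+1 = 6 (expected 5)

The third line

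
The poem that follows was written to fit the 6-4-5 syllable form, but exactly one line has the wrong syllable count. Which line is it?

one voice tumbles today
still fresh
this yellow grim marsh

Line 2

Line 1: one(1) + voice(1) + tumbles(2) + today(2) = 6 ✓
Line 2: still(1) + fresh(1) = 2 (expected 4)
Line 3: this(1) + yellow(2) + grim(1) + marsh(1) = 5 ✓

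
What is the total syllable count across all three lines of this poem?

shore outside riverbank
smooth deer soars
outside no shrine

13

Line 1: shore (1), outside (2), riverbank (3) → 6
Line 2: smooth (1), deer (1), soars (1) → 3
Line 3: outside (2), no (1), shrine (1) → 4
Total: 6 + 3 + 4 = 13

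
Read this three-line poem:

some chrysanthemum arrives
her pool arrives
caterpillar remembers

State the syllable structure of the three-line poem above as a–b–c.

Line 1: "some chrysanthemum arrives": 1+4+2 = 7
Line 2: "her pool arrives": 1+1+2 = 4
Line 3: "caterpillar remembers": 4+3 = 7

7–4–7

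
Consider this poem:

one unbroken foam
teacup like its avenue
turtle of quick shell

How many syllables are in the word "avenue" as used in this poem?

3

"avenue" has 3 syllables.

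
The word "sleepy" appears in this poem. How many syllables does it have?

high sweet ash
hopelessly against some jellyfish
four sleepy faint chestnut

2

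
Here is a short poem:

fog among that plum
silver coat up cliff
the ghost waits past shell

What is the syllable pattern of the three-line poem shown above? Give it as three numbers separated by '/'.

Line 1: fog(1) + among(2) + that(1) + plum(1) = 5
Line 2: silver(2) + coat(1) + up(1) + cliff(1) = 5
Line 3: the(1) + ghost(1) + waits(1) + past(1) + shell(1) = 5

5/5/5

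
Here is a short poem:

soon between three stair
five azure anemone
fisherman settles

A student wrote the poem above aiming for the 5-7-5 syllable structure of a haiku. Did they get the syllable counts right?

Yes

Line 1: soon (1), between (2), three (1), stair (1) → 5 ✓
Line 2: five (1), azure (2), anemone (4) → 7 ✓
Line 3: fisherman (3), settles (2) → 5 ✓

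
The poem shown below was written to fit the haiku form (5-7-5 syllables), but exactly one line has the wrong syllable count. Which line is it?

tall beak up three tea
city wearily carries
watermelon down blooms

The third line

Line 1: "tall beak up three tea": 1+1+1+1+1 = 5 ✓
Line 2: "city wearily carries": 2+3+2 = 7 ✓
Line 3: "watermelon down blooms": 4+1+1 = 6 (expected 5)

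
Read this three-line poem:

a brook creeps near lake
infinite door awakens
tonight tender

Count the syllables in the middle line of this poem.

7

The middle line: "infinite door awakens": 3+1+3 = 7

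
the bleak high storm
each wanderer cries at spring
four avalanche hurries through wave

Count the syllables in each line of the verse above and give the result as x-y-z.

4-7-8

Line 1: "the bleak high storm": 1+1+1+1 = 4
Line 2: "each wanderer cries at spring": 1+3+1+1+1 = 7
Line 3: "four avalanche hurries through wave": 1+3+2+1+1 = 8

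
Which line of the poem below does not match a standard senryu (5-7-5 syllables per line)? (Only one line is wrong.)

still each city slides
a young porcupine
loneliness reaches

Line 1: "still each city slides": 1+1+2+1 = 5 ✓
Line 2: "a young porcupine": 1+1+3 = 5 (expected 7)
Line 3: "loneliness reaches": 3+2 = 5 ✓

The second line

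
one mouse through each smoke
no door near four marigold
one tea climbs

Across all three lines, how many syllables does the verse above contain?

15

Line 1: "one mouse through each smoke": 1+1+1+1+1 = 5
Line 2: "no door near four marigold": 1+1+1+1+3 = 7
Line 3: "one tea climbs": 1+1+1 = 3
Total: 5 + 7 + 3 = 15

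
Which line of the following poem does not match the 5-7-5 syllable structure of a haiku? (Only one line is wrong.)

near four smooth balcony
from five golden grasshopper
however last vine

Line 1: "near four smooth balcony": 1+1+1+3 = 6 (expected 5)
Line 2: "from five golden grasshopper": 1+1+2+3 = 7 ✓
Line 3: "however last vine": 3+1+1 = 5 ✓

Line 1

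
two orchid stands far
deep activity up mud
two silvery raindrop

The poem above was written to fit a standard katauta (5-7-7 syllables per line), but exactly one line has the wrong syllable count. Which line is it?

Line 1: two(1) + orchid(2) + stands(1) + far(1) = 5 ✓
Line 2: deep(1) + activity(4) + up(1) + mud(1) = 7 ✓
Line 3: two(1) + silvery(3) + raindrop(2) = 6 (expected 7)

Line 3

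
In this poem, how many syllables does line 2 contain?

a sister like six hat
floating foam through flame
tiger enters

5

Line 2: "floating foam through flame": 2+1+1+1 = 5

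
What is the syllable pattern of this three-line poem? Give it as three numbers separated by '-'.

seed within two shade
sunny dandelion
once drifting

5-6-3

Line 1: seed (1), within (2), two (1), shade (1) → 5
Line 2: sunny (2), dandelion (4) → 6
Line 3: once (1), drifting (2) → 3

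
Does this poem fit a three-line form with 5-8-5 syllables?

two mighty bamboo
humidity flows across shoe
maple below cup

Line 1: two (1), mighty (2), bamboo (2) → 5 ✓
Line 2: humidity (4), flows (1), across (2), shoe (1) → 8 ✓
Line 3: maple (2), below (2), cup (1) → 5 ✓

Yes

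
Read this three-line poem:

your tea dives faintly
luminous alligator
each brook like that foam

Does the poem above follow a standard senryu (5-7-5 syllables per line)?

Line 1: your (1), tea (1), dives (1), faintly (2) → 5 ✓
Line 2: luminous (3), alligator (4) → 7 ✓
Line 3: each (1), brook (1), like (1), that (1), foam (1) → 5 ✓

Yes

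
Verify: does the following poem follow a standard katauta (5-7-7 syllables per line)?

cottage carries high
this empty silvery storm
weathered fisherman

No

Line 1: cottage(2) + carries(2) + high(1) = 5 ✓
Line 2: this(1) + empty(2) + silvery(3) + storm(1) = 7 ✓
Line 3: weathered(2) + fisherman(3) = 5 (expected 7)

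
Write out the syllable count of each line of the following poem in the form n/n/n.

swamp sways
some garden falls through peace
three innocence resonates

Line 1: swamp (1), sways (1) → 2
Line 2: some (1), garden (2), falls (1), through (1), peace (1) → 6
Line 3: three (1), innocence (3), resonates (3) → 7

2/6/7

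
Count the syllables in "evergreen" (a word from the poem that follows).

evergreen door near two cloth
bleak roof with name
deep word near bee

3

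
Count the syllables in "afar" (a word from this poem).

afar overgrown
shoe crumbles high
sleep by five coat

2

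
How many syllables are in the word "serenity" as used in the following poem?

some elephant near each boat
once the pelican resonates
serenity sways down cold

4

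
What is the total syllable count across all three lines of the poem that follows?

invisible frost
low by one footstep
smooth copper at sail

Line 1: invisible(4) + frost(1) = 5
Line 2: low(1) + by(1) + one(1) + footstep(2) = 5
Line 3: smooth(1) + copper(2) + at(1) + sail(1) = 5
Total: 5 + 5 + 5 = 15

15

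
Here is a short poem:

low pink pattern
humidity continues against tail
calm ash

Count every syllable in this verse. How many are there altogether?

Line 1: "low pink pattern": 1+1+2 = 4
Line 2: "humidity continues against tail": 4+3+2+1 = 10
Line 3: "calm ash": 1+1 = 2
Total: 4 + 10 + 2 = 16

16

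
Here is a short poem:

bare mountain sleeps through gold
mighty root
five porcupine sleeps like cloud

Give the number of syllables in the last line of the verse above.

7

The last line: "five porcupine sleeps like cloud": 1+3+1+1+1 = 7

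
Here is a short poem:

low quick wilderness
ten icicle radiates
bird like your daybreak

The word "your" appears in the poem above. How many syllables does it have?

1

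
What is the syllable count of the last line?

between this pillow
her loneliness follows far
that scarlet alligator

7

The last line: "that scarlet alligator": 1+2+4 = 7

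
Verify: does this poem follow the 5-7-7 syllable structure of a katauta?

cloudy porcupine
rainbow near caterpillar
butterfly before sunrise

Line 1: cloudy(2) + porcupine(3) = 5 ✓
Line 2: rainbow(2) + near(1) + caterpillar(4) = 7 ✓
Line 3: butterfly(3) + before(2) + sunrise(2) = 7 ✓

Yes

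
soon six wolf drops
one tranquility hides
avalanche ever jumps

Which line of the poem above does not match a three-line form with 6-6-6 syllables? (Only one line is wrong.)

Line 1

Line 1: soon (1), six (1), wolf (1), drops (1) → 4 (expected 6)
Line 2: one (1), tranquility (4), hides (1) → 6 ✓
Line 3: avalanche (3), ever (2), jumps (1) → 6 ✓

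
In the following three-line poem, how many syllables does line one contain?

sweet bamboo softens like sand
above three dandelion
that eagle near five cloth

Line one: sweet (1), bamboo (2), softens (2), like (1), sand (1) → 7

7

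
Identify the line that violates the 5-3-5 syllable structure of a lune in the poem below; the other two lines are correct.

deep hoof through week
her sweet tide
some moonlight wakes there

Line 1: deep(1) + hoof(1) + through(1) + week(1) = 4 (expected 5)
Line 2: her(1) + sweet(1) + tide(1) = 3 ✓
Line 3: some(1) + moonlight(2) + wakes(1) + there(1) = 5 ✓

Line 1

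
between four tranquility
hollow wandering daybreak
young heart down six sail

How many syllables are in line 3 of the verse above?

Line 3: young (1), heart (1), down (1), six (1), sail (1) → 5

5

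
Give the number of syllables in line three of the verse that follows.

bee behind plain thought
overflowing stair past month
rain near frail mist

Line three: rain (1), near (1), frail (1), mist (1) → 4

4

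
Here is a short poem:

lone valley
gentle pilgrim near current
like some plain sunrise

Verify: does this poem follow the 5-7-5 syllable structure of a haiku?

No

Line 1: lone (1), valley (2) → 3 (expected 5)
Line 2: gentle (2), pilgrim (2), near (1), current (2) → 7 ✓
Line 3: like (1), some (1), plain (1), sunrise (2) → 5 ✓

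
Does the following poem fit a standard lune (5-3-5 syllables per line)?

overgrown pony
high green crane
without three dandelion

No

Line 1: overgrown (3), pony (2) → 5 ✓
Line 2: high (1), green (1), crane (1) → 3 ✓
Line 3: without (2), three (1), dandelion (4) → 7 (expected 5)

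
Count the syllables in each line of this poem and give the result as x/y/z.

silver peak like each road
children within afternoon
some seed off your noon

6/7/5

Line 1: "silver peak like each road": 2+1+1+1+1 = 6
Line 2: "children within afternoon": 2+2+3 = 7
Line 3: "some seed off your noon": 1+1+1+1+1 = 5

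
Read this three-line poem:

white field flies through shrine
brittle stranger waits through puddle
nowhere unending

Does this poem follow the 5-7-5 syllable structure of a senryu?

No

Line 1: "white field flies through shrine": 1+1+1+1+1 = 5 ✓
Line 2: "brittle stranger waits through puddle": 2+2+1+1+2 = 8 (expected 7)
Line 3: "nowhere unending": 2+3 = 5 ✓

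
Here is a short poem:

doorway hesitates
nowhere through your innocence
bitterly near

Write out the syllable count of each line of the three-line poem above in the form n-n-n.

Line 1: doorway (2), hesitates (3) → 5
Line 2: nowhere (2), through (1), your (1), innocence (3) → 7
Line 3: bitterly (3), near (1) → 4

5-7-4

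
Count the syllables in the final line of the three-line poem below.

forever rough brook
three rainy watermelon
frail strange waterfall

The final line: frail(1) + strange(1) + waterfall(3) = 5

5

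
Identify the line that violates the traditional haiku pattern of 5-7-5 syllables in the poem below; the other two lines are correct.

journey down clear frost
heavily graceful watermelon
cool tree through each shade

Line 2

Line 1: journey(2) + down(1) + clear(1) + frost(1) = 5 ✓
Line 2: heavily(3) + graceful(2) + watermelon(4) = 9 (expected 7)
Line 3: cool(1) + tree(1) + through(1) + each(1) + shade(1) = 5 ✓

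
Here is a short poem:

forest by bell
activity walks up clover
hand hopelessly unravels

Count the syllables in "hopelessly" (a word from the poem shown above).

3

"hopelessly" has 3 syllables.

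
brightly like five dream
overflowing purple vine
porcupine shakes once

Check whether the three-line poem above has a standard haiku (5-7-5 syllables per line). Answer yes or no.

Yes

Line 1: "brightly like five dream": 2+1+1+1 = 5 ✓
Line 2: "overflowing purple vine": 4+2+1 = 7 ✓
Line 3: "porcupine shakes once": 3+1+1 = 5 ✓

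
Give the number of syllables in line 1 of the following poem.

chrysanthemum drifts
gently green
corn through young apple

Line 1: chrysanthemum (4), drifts (1) → 5

5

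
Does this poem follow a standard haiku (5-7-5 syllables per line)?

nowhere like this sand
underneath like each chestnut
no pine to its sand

Line 1: nowhere(2) + like(1) + this(1) + sand(1) = 5 ✓
Line 2: underneath(3) + like(1) + each(1) + chestnut(2) = 7 ✓
Line 3: no(1) + pine(1) + to(1) + its(1) + sand(1) = 5 ✓

Yes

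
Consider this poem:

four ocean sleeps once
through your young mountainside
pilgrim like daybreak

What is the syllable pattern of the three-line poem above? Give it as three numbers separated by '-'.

Line 1: four(1) + ocean(2) + sleeps(1) + once(1) = 5
Line 2: through(1) + your(1) + young(1) + mountainside(3) = 6
Line 3: pilgrim(2) + like(1) + daybreak(2) = 5

5-6-5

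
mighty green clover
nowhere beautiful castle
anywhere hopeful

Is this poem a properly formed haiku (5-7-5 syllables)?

Line 1: mighty(2) + green(1) + clover(2) = 5 ✓
Line 2: nowhere(2) + beautiful(3) + castle(2) = 7 ✓
Line 3: anywhere(3) + hopeful(2) = 5 ✓

Yes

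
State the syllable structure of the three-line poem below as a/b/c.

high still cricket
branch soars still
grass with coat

4/3/3

Line 1: "high still cricket": 1+1+2 = 4
Line 2: "branch soars still": 1+1+1 = 3
Line 3: "grass with coat": 1+1+1 = 3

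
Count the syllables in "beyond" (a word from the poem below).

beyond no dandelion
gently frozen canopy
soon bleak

2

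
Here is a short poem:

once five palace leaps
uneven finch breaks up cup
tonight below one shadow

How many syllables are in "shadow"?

"shadow" has 2 syllables.

2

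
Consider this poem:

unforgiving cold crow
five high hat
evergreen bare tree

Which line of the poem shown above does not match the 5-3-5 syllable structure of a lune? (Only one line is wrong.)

Line 1

Line 1: unforgiving (4), cold (1), crow (1) → 6 (expected 5)
Line 2: five (1), high (1), hat (1) → 3 ✓
Line 3: evergreen (3), bare (1), tree (1) → 5 ✓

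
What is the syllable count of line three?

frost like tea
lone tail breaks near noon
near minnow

Line three: "near minnow": 1+2 = 3

3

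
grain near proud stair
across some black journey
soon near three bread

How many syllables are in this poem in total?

14

Line 1: grain (1), near (1), proud (1), stair (1) → 4
Line 2: across (2), some (1), black (1), journey (2) → 6
Line 3: soon (1), near (1), three (1), bread (1) → 4
Total: 4 + 6 + 4 = 14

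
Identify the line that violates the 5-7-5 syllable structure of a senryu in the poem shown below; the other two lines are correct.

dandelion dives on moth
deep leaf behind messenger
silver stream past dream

Line 1: dandelion (4), dives (1), on (1), moth (1) → 7 (expected 5)
Line 2: deep (1), leaf (1), behind (2), messenger (3) → 7 ✓
Line 3: silver (2), stream (1), past (1), dream (1) → 5 ✓

The first line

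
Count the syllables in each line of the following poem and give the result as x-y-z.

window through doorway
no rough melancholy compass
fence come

Line 1: window(2) + through(1) + doorway(2) = 5
Line 2: no(1) + rough(1) + melancholy(4) + compass(2) = 8
Line 3: fence(1) + come(1) = 2

5-8-2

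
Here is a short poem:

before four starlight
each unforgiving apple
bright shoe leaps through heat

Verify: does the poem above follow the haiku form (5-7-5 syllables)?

Yes

Line 1: before(2) + four(1) + starlight(2) = 5 ✓
Line 2: each(1) + unforgiving(4) + apple(2) = 7 ✓
Line 3: bright(1) + shoe(1) + leaps(1) + through(1) + heat(1) = 5 ✓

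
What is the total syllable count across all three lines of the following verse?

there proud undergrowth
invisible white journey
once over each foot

Line 1: "there proud undergrowth": 1+1+3 = 5
Line 2: "invisible white journey": 4+1+2 = 7
Line 3: "once over each foot": 1+2+1+1 = 5
Total: 5 + 7 + 5 = 17

17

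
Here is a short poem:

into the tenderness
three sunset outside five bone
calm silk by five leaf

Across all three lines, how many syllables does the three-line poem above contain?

18

Line 1: into (2), the (1), tenderness (3) → 6
Line 2: three (1), sunset (2), outside (2), five (1), bone (1) → 7
Line 3: calm (1), silk (1), by (1), five (1), leaf (1) → 5
Total: 6 + 7 + 5 = 18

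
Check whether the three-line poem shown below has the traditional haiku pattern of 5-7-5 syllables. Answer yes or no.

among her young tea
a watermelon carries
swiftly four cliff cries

Yes

Line 1: "among her young tea": 2+1+1+1 = 5 ✓
Line 2: "a watermelon carries": 1+4+2 = 7 ✓
Line 3: "swiftly four cliff cries": 2+1+1+1 = 5 ✓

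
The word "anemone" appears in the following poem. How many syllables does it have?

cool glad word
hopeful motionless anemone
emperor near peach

4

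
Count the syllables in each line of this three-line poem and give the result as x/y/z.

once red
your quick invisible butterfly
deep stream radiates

Line 1: "once red": 1+1 = 2
Line 2: "your quick invisible butterfly": 1+1+4+3 = 9
Line 3: "deep stream radiates": 1+1+3 = 5

2/9/5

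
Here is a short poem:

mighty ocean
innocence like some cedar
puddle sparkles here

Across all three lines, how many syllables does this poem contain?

Line 1: mighty (2), ocean (2) → 4
Line 2: innocence (3), like (1), some (1), cedar (2) → 7
Line 3: puddle (2), sparkles (2), here (1) → 5
Total: 4 + 7 + 5 = 16

16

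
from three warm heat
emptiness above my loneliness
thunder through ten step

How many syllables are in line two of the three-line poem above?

9

Line two: emptiness(3) + above(2) + my(1) + loneliness(3) = 9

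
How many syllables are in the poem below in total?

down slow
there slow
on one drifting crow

Line 1: down(1) + slow(1) = 2
Line 2: there(1) + slow(1) = 2
Line 3: on(1) + one(1) + drifting(2) + crow(1) = 5
Total: 2 + 2 + 5 = 9

9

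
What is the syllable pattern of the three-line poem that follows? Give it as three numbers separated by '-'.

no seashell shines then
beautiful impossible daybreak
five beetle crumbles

Line 1: no (1), seashell (2), shines (1), then (1) → 5
Line 2: beautiful (3), impossible (4), daybreak (2) → 9
Line 3: five (1), beetle (2), crumbles (2) → 5

5-9-5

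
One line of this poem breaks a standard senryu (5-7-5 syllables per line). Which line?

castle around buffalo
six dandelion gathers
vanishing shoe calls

Line 1: "castle around buffalo": 2+2+3 = 7 (expected 5)
Line 2: "six dandelion gathers": 1+4+2 = 7 ✓
Line 3: "vanishing shoe calls": 3+1+1 = 5 ✓

Line 1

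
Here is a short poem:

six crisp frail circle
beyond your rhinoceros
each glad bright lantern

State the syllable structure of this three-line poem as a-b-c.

Line 1: "six crisp frail circle": 1+1+1+2 = 5
Line 2: "beyond your rhinoceros": 2+1+4 = 7
Line 3: "each glad bright lantern": 1+1+1+2 = 5

5-7-5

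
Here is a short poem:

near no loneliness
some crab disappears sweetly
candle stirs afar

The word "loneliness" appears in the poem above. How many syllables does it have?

3

"loneliness" has 3 syllables.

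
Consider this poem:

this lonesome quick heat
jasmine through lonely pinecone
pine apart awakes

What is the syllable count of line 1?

5

Line 1: this(1) + lonesome(2) + quick(1) + heat(1) = 5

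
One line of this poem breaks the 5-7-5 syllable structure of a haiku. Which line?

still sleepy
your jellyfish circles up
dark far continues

Line 1: still(1) + sleepy(2) = 3 (expected 5)
Line 2: your(1) + jellyfish(3) + circles(2) + up(1) = 7 ✓
Line 3: dark(1) + far(1) + continues(3) = 5 ✓

Line 1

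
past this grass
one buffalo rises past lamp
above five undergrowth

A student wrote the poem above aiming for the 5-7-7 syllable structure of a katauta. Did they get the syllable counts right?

Line 1: past(1) + this(1) + grass(1) = 3 (expected 5)
Line 2: one(1) + buffalo(3) + rises(2) + past(1) + lamp(1) = 8 (expected 7)
Line 3: above(2) + five(1) + undergrowth(3) = 6 (expected 7)

No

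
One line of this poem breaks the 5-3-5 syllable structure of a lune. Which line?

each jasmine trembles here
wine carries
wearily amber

Line 1: each (1), jasmine (2), trembles (2), here (1) → 6 (expected 5)
Line 2: wine (1), carries (2) → 3 ✓
Line 3: wearily (3), amber (2) → 5 ✓

The first line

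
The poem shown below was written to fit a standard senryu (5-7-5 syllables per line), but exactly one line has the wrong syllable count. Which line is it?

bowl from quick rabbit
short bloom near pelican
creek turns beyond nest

Line 1: "bowl from quick rabbit": 1+1+1+2 = 5 ✓
Line 2: "short bloom near pelican": 1+1+1+3 = 6 (expected 7)
Line 3: "creek turns beyond nest": 1+1+2+1 = 5 ✓

Line 2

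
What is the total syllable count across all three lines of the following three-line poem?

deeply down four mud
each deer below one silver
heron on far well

17

Line 1: "deeply down four mud": 2+1+1+1 = 5
Line 2: "each deer below one silver": 1+1+2+1+2 = 7
Line 3: "heron on far well": 2+1+1+1 = 5
Total: 5 + 7 + 5 = 17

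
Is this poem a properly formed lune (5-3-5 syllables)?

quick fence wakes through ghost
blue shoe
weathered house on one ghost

Line 1: quick(1) + fence(1) + wakes(1) + through(1) + ghost(1) = 5 ✓
Line 2: blue(1) + shoe(1) = 2 (expected 3)
Line 3: weathered(2) + house(1) + on(1) + one(1) + ghost(1) = 6 (expected 5)

No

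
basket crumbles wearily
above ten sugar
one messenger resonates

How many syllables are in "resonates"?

3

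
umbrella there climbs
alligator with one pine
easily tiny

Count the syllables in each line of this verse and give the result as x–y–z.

Line 1: umbrella (3), there (1), climbs (1) → 5
Line 2: alligator (4), with (1), one (1), pine (1) → 7
Line 3: easily (3), tiny (2) → 5

5–7–5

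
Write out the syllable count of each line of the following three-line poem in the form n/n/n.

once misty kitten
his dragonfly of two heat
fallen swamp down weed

5/7/5

Line 1: once(1) + misty(2) + kitten(2) = 5
Line 2: his(1) + dragonfly(3) + of(1) + two(1) + heat(1) = 7
Line 3: fallen(2) + swamp(1) + down(1) + weed(1) = 5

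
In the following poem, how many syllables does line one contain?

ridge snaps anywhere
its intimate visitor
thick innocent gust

Line one: "ridge snaps anywhere": 1+1+3 = 5

5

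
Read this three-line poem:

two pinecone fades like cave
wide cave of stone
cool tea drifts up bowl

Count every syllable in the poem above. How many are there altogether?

15

Line 1: "two pinecone fades like cave": 1+2+1+1+1 = 6
Line 2: "wide cave of stone": 1+1+1+1 = 4
Line 3: "cool tea drifts up bowl": 1+1+1+1+1 = 5
Total: 6 + 4 + 5 = 15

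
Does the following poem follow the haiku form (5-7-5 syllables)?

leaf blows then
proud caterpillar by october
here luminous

No

Line 1: "leaf blows then": 1+1+1 = 3 (expected 5)
Line 2: "proud caterpillar by october": 1+4+1+3 = 9 (expected 7)
Line 3: "here luminous": 1+3 = 4 (expected 5)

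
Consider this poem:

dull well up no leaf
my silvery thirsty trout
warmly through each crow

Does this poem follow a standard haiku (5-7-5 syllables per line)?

Yes

Line 1: dull(1) + well(1) + up(1) + no(1) + leaf(1) = 5 ✓
Line 2: my(1) + silvery(3) + thirsty(2) + trout(1) = 7 ✓
Line 3: warmly(2) + through(1) + each(1) + crow(1) = 5 ✓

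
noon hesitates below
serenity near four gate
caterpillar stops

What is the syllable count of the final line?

The final line: caterpillar (4), stops (1) → 5

5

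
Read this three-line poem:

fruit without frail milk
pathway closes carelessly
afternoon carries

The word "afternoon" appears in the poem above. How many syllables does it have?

"afternoon" has 3 syllables.

3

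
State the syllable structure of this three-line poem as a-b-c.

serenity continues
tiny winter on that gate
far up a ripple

7-7-5

Line 1: serenity(4) + continues(3) = 7
Line 2: tiny(2) + winter(2) + on(1) + that(1) + gate(1) = 7
Line 3: far(1) + up(1) + a(1) + ripple(2) = 5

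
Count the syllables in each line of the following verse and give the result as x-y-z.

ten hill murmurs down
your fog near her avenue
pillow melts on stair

5-7-5

Line 1: ten(1) + hill(1) + murmurs(2) + down(1) = 5
Line 2: your(1) + fog(1) + near(1) + her(1) + avenue(3) = 7
Line 3: pillow(2) + melts(1) + on(1) + stair(1) = 5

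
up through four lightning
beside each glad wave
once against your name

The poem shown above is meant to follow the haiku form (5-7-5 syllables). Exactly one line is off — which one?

The second line

Line 1: up(1) + through(1) + four(1) + lightning(2) = 5 ✓
Line 2: beside(2) + each(1) + glad(1) + wave(1) = 5 (expected 7)
Line 3: once(1) + against(2) + your(1) + name(1) = 5 ✓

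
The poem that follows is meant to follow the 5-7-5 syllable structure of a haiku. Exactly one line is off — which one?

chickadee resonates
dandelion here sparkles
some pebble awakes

Line 1

Line 1: "chickadee resonates": 3+3 = 6 (expected 5)
Line 2: "dandelion here sparkles": 4+1+2 = 7 ✓
Line 3: "some pebble awakes": 1+2+2 = 5 ✓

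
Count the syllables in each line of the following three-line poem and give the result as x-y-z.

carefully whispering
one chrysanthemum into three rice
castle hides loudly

Line 1: carefully (3), whispering (3) → 6
Line 2: one (1), chrysanthemum (4), into (2), three (1), rice (1) → 9
Line 3: castle (2), hides (1), loudly (2) → 5

6-9-5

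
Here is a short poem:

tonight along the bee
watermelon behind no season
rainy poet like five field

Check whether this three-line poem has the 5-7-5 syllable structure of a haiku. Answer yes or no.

No

Line 1: tonight (2), along (2), the (1), bee (1) → 6 (expected 5)
Line 2: watermelon (4), behind (2), no (1), season (2) → 9 (expected 7)
Line 3: rainy (2), poet (2), like (1), five (1), field (1) → 7 (expected 5)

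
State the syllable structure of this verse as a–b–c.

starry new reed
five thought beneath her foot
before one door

4–6–4

Line 1: starry(2) + new(1) + reed(1) = 4
Line 2: five(1) + thought(1) + beneath(2) + her(1) + foot(1) = 6
Line 3: before(2) + one(1) + door(1) = 4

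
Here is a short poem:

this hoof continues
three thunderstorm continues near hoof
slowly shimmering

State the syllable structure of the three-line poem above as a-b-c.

Line 1: "this hoof continues": 1+1+3 = 5
Line 2: "three thunderstorm continues near hoof": 1+3+3+1+1 = 9
Line 3: "slowly shimmering": 2+3 = 5

5-9-5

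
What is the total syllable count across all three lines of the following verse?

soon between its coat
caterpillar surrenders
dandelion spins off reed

19

Line 1: soon(1) + between(2) + its(1) + coat(1) = 5
Line 2: caterpillar(4) + surrenders(3) = 7
Line 3: dandelion(4) + spins(1) + off(1) + reed(1) = 7
Total: 5 + 7 + 7 = 19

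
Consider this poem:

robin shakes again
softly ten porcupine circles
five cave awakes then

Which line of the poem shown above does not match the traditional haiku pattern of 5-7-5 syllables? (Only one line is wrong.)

Line 1: robin(2) + shakes(1) + again(2) = 5 ✓
Line 2: softly(2) + ten(1) + porcupine(3) + circles(2) = 8 (expected 7)
Line 3: five(1) + cave(1) + awakes(2) + then(1) = 5 ✓

The second line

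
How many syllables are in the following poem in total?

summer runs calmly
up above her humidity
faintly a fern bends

Line 1: summer (2), runs (1), calmly (2) → 5
Line 2: up (1), above (2), her (1), humidity (4) → 8
Line 3: faintly (2), a (1), fern (1), bends (1) → 5
Total: 5 + 8 + 5 = 18

18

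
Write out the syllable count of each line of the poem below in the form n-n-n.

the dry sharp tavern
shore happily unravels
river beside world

Line 1: the (1), dry (1), sharp (1), tavern (2) → 5
Line 2: shore (1), happily (3), unravels (3) → 7
Line 3: river (2), beside (2), world (1) → 5

5-7-5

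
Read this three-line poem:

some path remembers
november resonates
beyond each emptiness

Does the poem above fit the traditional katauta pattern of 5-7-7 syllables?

Line 1: some(1) + path(1) + remembers(3) = 5 ✓
Line 2: november(3) + resonates(3) = 6 (expected 7)
Line 3: beyond(2) + each(1) + emptiness(3) = 6 (expected 7)

No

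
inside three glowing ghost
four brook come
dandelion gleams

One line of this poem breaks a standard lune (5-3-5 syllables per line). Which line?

Line 1: inside(2) + three(1) + glowing(2) + ghost(1) = 6 (expected 5)
Line 2: four(1) + brook(1) + come(1) = 3 ✓
Line 3: dandelion(4) + gleams(1) = 5 ✓

Line 1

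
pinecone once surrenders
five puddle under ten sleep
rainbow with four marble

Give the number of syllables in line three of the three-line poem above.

Line three: rainbow (2), with (1), four (1), marble (2) → 6

6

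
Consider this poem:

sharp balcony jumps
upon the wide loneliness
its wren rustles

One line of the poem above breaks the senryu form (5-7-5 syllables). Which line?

Line 1: sharp(1) + balcony(3) + jumps(1) = 5 ✓
Line 2: upon(2) + the(1) + wide(1) + loneliness(3) = 7 ✓
Line 3: its(1) + wren(1) + rustles(2) = 4 (expected 5)

Line 3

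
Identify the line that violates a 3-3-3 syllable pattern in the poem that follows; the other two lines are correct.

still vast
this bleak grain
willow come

Line 1

Line 1: still(1) + vast(1) = 2 (expected 3)
Line 2: this(1) + bleak(1) + grain(1) = 3 ✓
Line 3: willow(2) + come(1) = 3 ✓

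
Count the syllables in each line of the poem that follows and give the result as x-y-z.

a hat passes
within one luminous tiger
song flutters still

Line 1: "a hat passes": 1+1+2 = 4
Line 2: "within one luminous tiger": 2+1+3+2 = 8
Line 3: "song flutters still": 1+2+1 = 4

4-8-4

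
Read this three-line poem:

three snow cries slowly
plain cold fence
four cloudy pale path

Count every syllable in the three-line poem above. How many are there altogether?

Line 1: three(1) + snow(1) + cries(1) + slowly(2) = 5
Line 2: plain(1) + cold(1) + fence(1) = 3
Line 3: four(1) + cloudy(2) + pale(1) + path(1) = 5
Total: 5 + 3 + 5 = 13

13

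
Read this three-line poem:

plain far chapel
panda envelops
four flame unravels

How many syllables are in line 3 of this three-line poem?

5

Line 3: four (1), flame (1), unravels (3) → 5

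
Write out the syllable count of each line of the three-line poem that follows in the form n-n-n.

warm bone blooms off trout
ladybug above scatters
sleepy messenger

Line 1: warm(1) + bone(1) + blooms(1) + off(1) + trout(1) = 5
Line 2: ladybug(3) + above(2) + scatters(2) = 7
Line 3: sleepy(2) + messenger(3) = 5

5-7-5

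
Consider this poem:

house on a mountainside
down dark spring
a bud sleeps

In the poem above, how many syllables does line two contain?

Line two: down (1), dark (1), spring (1) → 3

3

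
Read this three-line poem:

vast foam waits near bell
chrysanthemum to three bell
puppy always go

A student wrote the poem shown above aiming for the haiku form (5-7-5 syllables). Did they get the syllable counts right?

Yes

Line 1: "vast foam waits near bell": 1+1+1+1+1 = 5 ✓
Line 2: "chrysanthemum to three bell": 4+1+1+1 = 7 ✓
Line 3: "puppy always go": 2+2+1 = 5 ✓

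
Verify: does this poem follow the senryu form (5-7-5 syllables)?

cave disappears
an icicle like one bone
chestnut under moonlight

Line 1: cave (1), disappears (3) → 4 (expected 5)
Line 2: an (1), icicle (3), like (1), one (1), bone (1) → 7 ✓
Line 3: chestnut (2), under (2), moonlight (2) → 6 (expected 5)

No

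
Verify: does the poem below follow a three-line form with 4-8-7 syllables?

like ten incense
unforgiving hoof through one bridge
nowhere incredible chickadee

No

Line 1: "like ten incense": 1+1+2 = 4 ✓
Line 2: "unforgiving hoof through one bridge": 4+1+1+1+1 = 8 ✓
Line 3: "nowhere incredible chickadee": 2+4+3 = 9 (expected 7)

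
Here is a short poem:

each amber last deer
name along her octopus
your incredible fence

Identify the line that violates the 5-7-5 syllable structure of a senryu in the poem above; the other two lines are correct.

Line 3

Line 1: each (1), amber (2), last (1), deer (1) → 5 ✓
Line 2: name (1), along (2), her (1), octopus (3) → 7 ✓
Line 3: your (1), incredible (4), fence (1) → 6 (expected 5)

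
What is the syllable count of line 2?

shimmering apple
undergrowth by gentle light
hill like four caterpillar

Line 2: undergrowth(3) + by(1) + gentle(2) + light(1) = 7

7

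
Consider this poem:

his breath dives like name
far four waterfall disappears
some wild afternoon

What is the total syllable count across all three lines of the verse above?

Line 1: "his breath dives like name": 1+1+1+1+1 = 5
Line 2: "far four waterfall disappears": 1+1+3+3 = 8
Line 3: "some wild afternoon": 1+1+3 = 5
Total: 5 + 8 + 5 = 18

18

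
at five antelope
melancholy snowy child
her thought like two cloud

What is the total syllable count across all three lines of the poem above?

17

Line 1: at(1) + five(1) + antelope(3) = 5
Line 2: melancholy(4) + snowy(2) + child(1) = 7
Line 3: her(1) + thought(1) + like(1) + two(1) + cloud(1) = 5
Total: 5 + 7 + 5 = 17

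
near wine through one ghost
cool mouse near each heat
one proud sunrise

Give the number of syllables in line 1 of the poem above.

Line 1: "near wine through one ghost": 1+1+1+1+1 = 5

5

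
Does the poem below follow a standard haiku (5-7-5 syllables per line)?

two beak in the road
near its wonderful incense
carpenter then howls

Line 1: "two beak in the road": 1+1+1+1+1 = 5 ✓
Line 2: "near its wonderful incense": 1+1+3+2 = 7 ✓
Line 3: "carpenter then howls": 3+1+1 = 5 ✓

Yes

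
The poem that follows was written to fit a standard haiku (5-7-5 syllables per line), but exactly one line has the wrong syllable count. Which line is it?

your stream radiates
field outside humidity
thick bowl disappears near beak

Line 1: your (1), stream (1), radiates (3) → 5 ✓
Line 2: field (1), outside (2), humidity (4) → 7 ✓
Line 3: thick (1), bowl (1), disappears (3), near (1), beak (1) → 7 (expected 5)

Line 3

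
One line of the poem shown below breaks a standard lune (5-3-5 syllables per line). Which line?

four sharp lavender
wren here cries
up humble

Line 3

Line 1: "four sharp lavender": 1+1+3 = 5 ✓
Line 2: "wren here cries": 1+1+1 = 3 ✓
Line 3: "up humble": 1+2 = 3 (expected 5)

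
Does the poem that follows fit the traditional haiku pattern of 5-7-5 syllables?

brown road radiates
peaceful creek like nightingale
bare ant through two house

Yes

Line 1: brown (1), road (1), radiates (3) → 5 ✓
Line 2: peaceful (2), creek (1), like (1), nightingale (3) → 7 ✓
Line 3: bare (1), ant (1), through (1), two (1), house (1) → 5 ✓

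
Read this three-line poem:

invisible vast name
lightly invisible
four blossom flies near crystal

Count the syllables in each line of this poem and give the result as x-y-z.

Line 1: invisible (4), vast (1), name (1) → 6
Line 2: lightly (2), invisible (4) → 6
Line 3: four (1), blossom (2), flies (1), near (1), crystal (2) → 7

6-6-7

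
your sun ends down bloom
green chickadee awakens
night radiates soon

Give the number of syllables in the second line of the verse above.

The second line: green(1) + chickadee(3) + awakens(3) = 7

7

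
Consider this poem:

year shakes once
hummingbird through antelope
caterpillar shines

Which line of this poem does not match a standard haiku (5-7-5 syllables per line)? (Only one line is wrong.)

Line 1

Line 1: year(1) + shakes(1) + once(1) = 3 (expected 5)
Line 2: hummingbird(3) + through(1) + antelope(3) = 7 ✓
Line 3: caterpillar(4) + shines(1) = 5 ✓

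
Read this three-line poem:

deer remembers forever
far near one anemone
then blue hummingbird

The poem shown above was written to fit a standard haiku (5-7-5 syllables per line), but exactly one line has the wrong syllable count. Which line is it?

Line 1: deer(1) + remembers(3) + forever(3) = 7 (expected 5)
Line 2: far(1) + near(1) + one(1) + anemone(4) = 7 ✓
Line 3: then(1) + blue(1) + hummingbird(3) = 5 ✓

The first line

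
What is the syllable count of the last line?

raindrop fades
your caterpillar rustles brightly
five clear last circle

5

The last line: five (1), clear (1), last (1), circle (2) → 5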